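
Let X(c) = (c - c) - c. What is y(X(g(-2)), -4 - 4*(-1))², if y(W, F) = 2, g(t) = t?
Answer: 4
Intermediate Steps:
X(c) = -c (X(c) = 0 - c = -c)
y(X(g(-2)), -4 - 4*(-1))² = 2² = 4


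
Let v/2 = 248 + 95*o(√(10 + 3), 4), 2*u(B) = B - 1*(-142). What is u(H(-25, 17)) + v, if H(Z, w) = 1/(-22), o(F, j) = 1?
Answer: 33307/44 ≈ 756.98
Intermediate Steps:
H(Z, w) = -1/22
u(B) = 71 + B/2 (u(B) = (B - 1*(-142))/2 = (B + 142)/2 = (142 + B)/2 = 71 + B/2)
v = 686 (v = 2*(248 + 95*1) = 2*(248 + 95) = 2*343 = 686)
u(H(-25, 17)) + v = (71 + (½)*(-1/22)) + 686 = (71 - 1/44) + 686 = 3123/44 + 686 = 33307/44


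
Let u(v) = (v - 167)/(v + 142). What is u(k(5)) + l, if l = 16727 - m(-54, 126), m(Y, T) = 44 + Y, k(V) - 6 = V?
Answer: 853535/51 ≈ 16736.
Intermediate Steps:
k(V) = 6 + V
u(v) = (-167 + v)/(142 + v)
l = 16737 (l = 16727 - (44 - 54) = 16727 - 1*(-10) = 16727 + 10 = 16737)
u(k(5)) + l = (-167 + (6 + 5))/(142 + (6 + 5)) + 16737 = (-167 + 11)/(142 + 11) + 16737 = -156/153 + 16737 = (1/153)*(-156) + 16737 = -52/51 + 16737 = 853535/51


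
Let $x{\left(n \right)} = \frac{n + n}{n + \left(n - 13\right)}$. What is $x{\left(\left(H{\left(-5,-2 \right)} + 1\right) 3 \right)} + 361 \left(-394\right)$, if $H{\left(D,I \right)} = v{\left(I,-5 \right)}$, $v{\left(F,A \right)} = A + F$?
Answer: $- \frac{6969430}{49} \approx -1.4223 \cdot 10^{5}$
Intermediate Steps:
$H{\left(D,I \right)} = -5 + I$
$x{\left(n \right)} = \frac{2 n}{-13 + 2 n}$ ($x{\left(n \right)} = \frac{2 n}{n + \left(-13 + n\right)} = \frac{2 n}{-13 + 2 n}$)
$x{\left(\left(H{\left(-5,-2 \right)} + 1\right) 3 \right)} + 361 \left(-394\right) = \frac{2 \left(\left(-5 - 2\right) + 1\right) 3}{-13 + 2 \left(\left(-5 - 2\right) + 1\right) 3} + 361 \left(-394\right) = \frac{2 \left(-7 + 1\right) 3}{-13 + 2 \left(-7 + 1\right) 3} - 142234 = \frac{2 \left(\left(-6\right) 3\right)}{-13 + 2 \left(\left(-6\right) 3\right)} - 142234 = 2 \left(-18\right) \frac{1}{-13 + 2 \left(-18\right)} - 142234 = 2 \left(-18\right) \frac{1}{-13 - 36} - 142234 = 2 \left(-18\right) \frac{1}{-49} - 142234 = 2 \left(-18\right) \left(- \frac{1}{49}\right) - 142234 = \frac{36}{49} - 142234 = - \frac{6969430}{49}$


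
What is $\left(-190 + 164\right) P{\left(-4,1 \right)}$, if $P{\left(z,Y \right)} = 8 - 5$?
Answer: $-78$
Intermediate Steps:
$P{\left(z,Y \right)} = 3$
$\left(-190 + 164\right) P{\left(-4,1 \right)} = \left(-190 + 164\right) 3 = \left(-26\right) 3 = -78$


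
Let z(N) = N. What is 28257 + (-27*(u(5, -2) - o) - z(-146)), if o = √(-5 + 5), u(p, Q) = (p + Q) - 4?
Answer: 28430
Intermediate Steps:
u(p, Q) = -4 + Q + p (u(p, Q) = (Q + p) - 4 = -4 + Q + p)
o = 0 (o = √0 = 0)
28257 + (-27*(u(5, -2) - o) - z(-146)) = 28257 + (-27*((-4 - 2 + 5) - 1*0) - 1*(-146)) = 28257 + (-27*(-1 + 0) + 146) = 28257 + (-27*(-1) + 146) = 28257 + (27 + 146) = 28257 + 173 = 28430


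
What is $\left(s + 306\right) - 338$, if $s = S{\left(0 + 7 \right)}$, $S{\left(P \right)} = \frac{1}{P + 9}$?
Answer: $- \frac{511}{16} \approx -31.938$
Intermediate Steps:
$S{\left(P \right)} = \frac{1}{9 + P}$
$s = \frac{1}{16}$ ($s = \frac{1}{9 + \left(0 + 7\right)} = \frac{1}{9 + 7} = \frac{1}{16} \approx 0.0625$)
$\left(s + 306\right) - 338 = \left(\frac{1}{16} + 306\right) - 338 = \frac{4897}{16} - 338 = - \frac{511}{16}$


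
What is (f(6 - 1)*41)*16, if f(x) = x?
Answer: 3280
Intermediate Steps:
(f(6 - 1)*41)*16 = ((6 - 1)*41)*16 = (5*41)*16 = 205*16 = 3280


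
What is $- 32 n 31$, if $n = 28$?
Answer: $-27776$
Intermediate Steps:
$- 32 n 31 = \left(-32\right) 28 \cdot 31 = \left(-896\right) 31 = -27776$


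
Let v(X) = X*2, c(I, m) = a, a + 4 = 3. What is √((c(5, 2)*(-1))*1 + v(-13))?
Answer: 5*I ≈ 5.0*I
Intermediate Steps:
a = -1 (a = -4 + 3 = -1)
c(I, m) = -1
v(X) = 2*X
√((c(5, 2)*(-1))*1 + v(-13)) = √(-1*(-1)*1 + 2*(-13)) = √(1*1 - 26) = √(1 - 26) = √(-25) = 5*I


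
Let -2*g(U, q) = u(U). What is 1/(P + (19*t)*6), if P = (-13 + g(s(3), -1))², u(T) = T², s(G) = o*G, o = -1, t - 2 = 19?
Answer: 4/10801 ≈ 0.00037034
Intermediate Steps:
t = 21 (t = 2 + 19 = 21)
s(G) = -G
g(U, q) = -U²/2
P = 1225/4 (P = (-13 - (-1*3)²/2)² = (-13 - ½*(-3)²)² = (-13 - ½*9)² = (-13 - 9/2)² = (-35/2)² = 1225/4 ≈ 306.25)
1/(P + (19*t)*6) = 1/(1225/4 + (19*21)*6) = 1/(1225/4 + 399*6) = 1/(1225/4 + 2394) = 1/(10801/4) = 4/10801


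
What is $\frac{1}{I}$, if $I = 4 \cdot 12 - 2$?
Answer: $\frac{1}{46} \approx 0.021739$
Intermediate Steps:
$I = 46$ ($I = 48 - 2 = 46$)
$\frac{1}{I} = \frac{1}{46}$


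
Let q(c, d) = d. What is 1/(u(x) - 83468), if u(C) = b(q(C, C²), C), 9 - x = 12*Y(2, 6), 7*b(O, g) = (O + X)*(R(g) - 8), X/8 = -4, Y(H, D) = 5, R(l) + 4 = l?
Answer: -1/106589 ≈ -9.3818e-6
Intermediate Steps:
R(l) = -4 + l
X = -32 (X = 8*(-4) = -32)
b(O, g) = (-32 + O)*(-12 + g)/7 (b(O, g) = ((O - 32)*((-4 + g) - 8))/7 = ((-32 + O)*(-12 + g))/7 = (-32 + O)*(-12 + g)/7)
x = -51 (x = 9 - 12*5 = 9 - 1*60 = 9 - 60 = -51)
u(C) = 384/7 - 32*C/7 - 12*C²/7 + C³/7 (u(C) = 384/7 - 32*C/7 - 12*C²/7 + C²*C/7 = 384/7 - 32*C/7 - 12*C²/7 + C³/7)
1/(u(x) - 83468) = 1/((384/7 - 32/7*(-51) - 12/7*(-51)² + (⅐)*(-51)³) - 83468) = 1/((384/7 + 1632/7 - 12/7*2601 + (⅐)*(-132651)) - 83468) = 1/((384/7 + 1632/7 - 31212/7 - 132651/7) - 83468) = 1/(-23121 - 83468) = 1/(-106589) = -1/106589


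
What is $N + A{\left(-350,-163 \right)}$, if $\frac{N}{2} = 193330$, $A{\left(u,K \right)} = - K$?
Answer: $386823$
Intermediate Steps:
$N = 386660$ ($N = 2 \cdot 193330 = 386660$)
$N + A{\left(-350,-163 \right)} = 386660 - -163 = 386660 + 163 = 386823$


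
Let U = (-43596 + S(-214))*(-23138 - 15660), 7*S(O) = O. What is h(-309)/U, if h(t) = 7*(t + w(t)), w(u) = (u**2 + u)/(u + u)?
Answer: -22687/11848366028 ≈ -1.9148e-6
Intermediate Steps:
S(O) = O/7
w(u) = (u + u**2)/(2*u) (w(u) = (u + u**2)/((2*u)) = (u + u**2)*(1/(2*u)) = (u + u**2)/(2*u))
h(t) = 7/2 + 21*t/2 (h(t) = 7*(t + (1/2 + t/2)) = 7*(1/2 + 3*t/2) = 7/2 + 21*t/2)
U = 11848366028/7 (U = (-43596 + (1/7)*(-214))*(-23138 - 15660) = (-43596 - 214/7)*(-38798) = -305386/7*(-38798) = 11848366028/7 ≈ 1.6926e+9)
h(-309)/U = (7/2 + (21/2)*(-309))/(11848366028/7) = (7/2 - 6489/2)*(7/11848366028) = -3241*7/11848366028 = -22687/11848366028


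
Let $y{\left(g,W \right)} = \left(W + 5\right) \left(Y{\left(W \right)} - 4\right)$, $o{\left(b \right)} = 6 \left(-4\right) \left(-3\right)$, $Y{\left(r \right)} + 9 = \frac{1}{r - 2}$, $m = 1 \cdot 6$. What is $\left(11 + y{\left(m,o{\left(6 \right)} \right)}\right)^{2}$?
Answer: $\frac{97792321}{100} \approx 9.7792 \cdot 10^{5}$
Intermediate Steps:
$m = 6$
$Y{\left(r \right)} = -9 + \frac{1}{-2 + r}$ ($Y{\left(r \right)} = -9 + \frac{1}{r - 2} = -9 + \frac{1}{-2 + r}$)
$o{\left(b \right)} = 72$ ($o{\left(b \right)} = \left(-24\right) \left(-3\right) = 72$)
$y{\left(g,W \right)} = \left(-4 + \frac{19 - 9 W}{-2 + W}\right) \left(5 + W\right)$ ($y{\left(g,W \right)} = \left(W + 5\right) \left(\frac{19 - 9 W}{-2 + W} - 4\right) = \left(5 + W\right) \left(-4 + \frac{19 - 9 W}{-2 + W}\right) = \left(-4 + \frac{19 - 9 W}{-2 + W}\right) \left(5 + W\right)$)
$\left(11 + y{\left(m,o{\left(6 \right)} \right)}\right)^{2} = \left(11 + \frac{135 - 2736 - 13 \cdot 72^{2}}{-2 + 72}\right)^{2} = \left(11 + \frac{135 - 2736 - 67392}{70}\right)^{2} = \left(11 + \frac{1}{70} \left(-69993\right)\right)^{2} = \left(11 - \frac{9999}{10}\right)^{2} = \left(- \frac{9889}{10}\right)^{2} = \frac{97792321}{100}$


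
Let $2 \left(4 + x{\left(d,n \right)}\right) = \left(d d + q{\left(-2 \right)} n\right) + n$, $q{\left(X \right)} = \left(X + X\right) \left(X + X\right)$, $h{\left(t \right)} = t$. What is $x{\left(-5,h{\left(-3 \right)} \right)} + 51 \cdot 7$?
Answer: $340$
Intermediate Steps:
$q{\left(X \right)} = 4 X^{2}$ ($q{\left(X \right)} = 2 X 2 X = 4 X^{2}$)
$x{\left(d,n \right)} = -4 + \frac{d^{2}}{2} + \frac{17 n}{2}$ ($x{\left(d,n \right)} = -4 + \frac{\left(d d + 4 \left(-2\right)^{2} n\right) + n}{2} = -4 + \frac{\left(d^{2} + 4 \cdot 4 n\right) + n}{2} = -4 + \frac{\left(d^{2} + 16 n\right) + n}{2} = -4 + \frac{d^{2} + 17 n}{2} = -4 + \left(\frac{d^{2}}{2} + \frac{17 n}{2}\right) = -4 + \frac{d^{2}}{2} + \frac{17 n}{2}$)
$x{\left(-5,h{\left(-3 \right)} \right)} + 51 \cdot 7 = \left(-4 + \frac{\left(-5\right)^{2}}{2} + \frac{17}{2} \left(-3\right)\right) + 51 \cdot 7 = \left(-4 + \frac{1}{2} \cdot 25 - \frac{51}{2}\right) + 357 = \left(-4 + \frac{25}{2} - \frac{51}{2}\right) + 357 = -17 + 357 = 340$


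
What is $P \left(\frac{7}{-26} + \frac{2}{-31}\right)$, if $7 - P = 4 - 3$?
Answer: $- \frac{807}{403} \approx -2.0025$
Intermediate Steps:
$P = 6$ ($P = 7 - \left(4 - 3\right) = 7 - 1 = 6$)
$P \left(\frac{7}{-26} + \frac{2}{-31}\right) = 6 \left(\frac{7}{-26} + \frac{2}{-31}\right) = 6 \left(7 \left(- \frac{1}{26}\right) + 2 \left(- \frac{1}{31}\right)\right) = 6 \left(- \frac{7}{26} - \frac{2}{31}\right) = 6 \left(- \frac{269}{806}\right) = - \frac{807}{403}$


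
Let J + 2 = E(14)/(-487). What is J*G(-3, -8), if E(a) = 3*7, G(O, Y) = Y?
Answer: 7960/487 ≈ 16.345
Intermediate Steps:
E(a) = 21
J = -995/487 (J = -2 + 21/(-487) = -2 + 21*(-1/487) = -2 - 21/487 = -995/487 ≈ -2.0431)
J*G(-3, -8) = -995/487*(-8) = 7960/487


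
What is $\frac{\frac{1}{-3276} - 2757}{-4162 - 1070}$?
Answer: $\frac{9031933}{17140032} \approx 0.52695$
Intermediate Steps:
$\frac{\frac{1}{-3276} - 2757}{-4162 - 1070} = \frac{- \frac{1}{3276} - 2757}{-5232} = \left(- \frac{9031933}{3276}\right) \left(- \frac{1}{5232}\right) = \frac{9031933}{17140032}$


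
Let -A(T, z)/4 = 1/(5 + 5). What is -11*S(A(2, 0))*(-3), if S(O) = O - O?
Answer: 0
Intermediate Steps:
A(T, z) = -⅖ (A(T, z) = -4/(5 + 5) = -4/10 = -4*⅒ = -⅖)
S(O) = 0
-11*S(A(2, 0))*(-3) = -11*0*(-3) = 0*(-3) = 0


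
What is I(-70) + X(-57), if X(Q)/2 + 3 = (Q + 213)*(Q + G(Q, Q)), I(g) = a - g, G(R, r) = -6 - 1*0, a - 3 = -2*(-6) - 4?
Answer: -19581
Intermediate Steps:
a = 11 (a = 3 + (-2*(-6) - 4) = 3 + (12 - 4) = 3 + 8 = 11)
G(R, r) = -6 (G(R, r) = -6 + 0 = -6)
I(g) = 11 - g
X(Q) = -6 + 2*(-6 + Q)*(213 + Q) (X(Q) = -6 + 2*((Q + 213)*(Q - 6)) = -6 + 2*((213 + Q)*(-6 + Q)) = -6 + 2*((-6 + Q)*(213 + Q)) = -6 + 2*(-6 + Q)*(213 + Q))
I(-70) + X(-57) = (11 - 1*(-70)) + (-2562 + 2*(-57)² + 414*(-57)) = (11 + 70) + (-2562 + 2*3249 - 23598) = 81 + (-2562 + 6498 - 23598) = 81 - 19662 = -19581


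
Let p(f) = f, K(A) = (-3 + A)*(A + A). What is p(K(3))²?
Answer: 0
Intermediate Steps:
K(A) = 2*A*(-3 + A) (K(A) = (-3 + A)*(2*A) = 2*A*(-3 + A))
p(K(3))² = (2*3*(-3 + 3))² = (2*3*0)² = 0² = 0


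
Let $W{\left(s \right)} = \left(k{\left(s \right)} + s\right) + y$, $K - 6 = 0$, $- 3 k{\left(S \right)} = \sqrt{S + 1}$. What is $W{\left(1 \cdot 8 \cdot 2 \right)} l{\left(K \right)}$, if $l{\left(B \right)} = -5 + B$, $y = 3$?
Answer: $19 - \frac{\sqrt{17}}{3} \approx 17.626$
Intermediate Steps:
$k{\left(S \right)} = - \frac{\sqrt{1 + S}}{3}$ ($k{\left(S \right)} = - \frac{\sqrt{S + 1}}{3} = - \frac{\sqrt{1 + S}}{3}$)
$K = 6$ ($K = 6 + 0 = 6$)
$W{\left(s \right)} = 3 + s - \frac{\sqrt{1 + s}}{3}$ ($W{\left(s \right)} = \left(- \frac{\sqrt{1 + s}}{3} + s\right) + 3 = \left(s - \frac{\sqrt{1 + s}}{3}\right) + 3 = 3 + s - \frac{\sqrt{1 + s}}{3}$)
$W{\left(1 \cdot 8 \cdot 2 \right)} l{\left(K \right)} = \left(3 + 1 \cdot 8 \cdot 2 - \frac{\sqrt{1 + 1 \cdot 8 \cdot 2}}{3}\right) \left(-5 + 6\right) = \left(3 + 1 \cdot 16 - \frac{\sqrt{1 + 1 \cdot 16}}{3}\right) 1 = \left(3 + 16 - \frac{\sqrt{1 + 16}}{3}\right) 1 = \left(3 + 16 - \frac{\sqrt{17}}{3}\right) 1 = \left(19 - \frac{\sqrt{17}}{3}\right) 1 = 19 - \frac{\sqrt{17}}{3}$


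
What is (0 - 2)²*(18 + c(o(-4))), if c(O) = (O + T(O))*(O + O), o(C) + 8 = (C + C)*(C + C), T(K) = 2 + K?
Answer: 51144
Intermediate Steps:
o(C) = -8 + 4*C² (o(C) = -8 + (C + C)*(C + C) = -8 + (2*C)*(2*C) = -8 + 4*C²)
c(O) = 2*O*(2 + 2*O) (c(O) = (O + (2 + O))*(O + O) = (2 + 2*O)*(2*O) = 2*O*(2 + 2*O))
(0 - 2)²*(18 + c(o(-4))) = (0 - 2)²*(18 + 4*(-8 + 4*(-4)²)*(1 + (-8 + 4*(-4)²))) = (-2)²*(18 + 4*(-8 + 4*16)*(1 + (-8 + 4*16))) = 4*(18 + 4*(-8 + 64)*(1 + (-8 + 64))) = 4*(18 + 4*56*(1 + 56)) = 4*(18 + 4*56*57) = 4*(18 + 12768) = 4*12786 = 51144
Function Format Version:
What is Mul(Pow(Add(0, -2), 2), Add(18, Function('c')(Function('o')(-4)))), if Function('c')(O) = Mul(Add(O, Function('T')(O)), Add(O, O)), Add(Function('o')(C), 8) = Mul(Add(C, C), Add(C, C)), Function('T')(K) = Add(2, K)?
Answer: 51144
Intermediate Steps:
Function('o')(C) = Add(-8, Mul(4, Pow(C, 2))) (Function('o')(C) = Add(-8, Mul(Add(C, C), Add(C, C))) = Add(-8, Mul(Mul(2, C), Mul(2, C))) = Add(-8, Mul(4, Pow(C, 2))))
Function('c')(O) = Mul(2, O, Add(2, Mul(2, O))) (Function('c')(O) = Mul(Add(O, Add(2, O)), Add(O, O)) = Mul(Add(2, Mul(2, O)), Mul(2, O)) = Mul(2, O, Add(2, Mul(2, O))))
Mul(Pow(Add(0, -2), 2), Add(18, Function('c')(Function('o')(-4)))) = Mul(Pow(Add(0, -2), 2), Add(18, Mul(4, Add(-8, Mul(4, Pow(-4, 2))), Add(1, Add(-8, Mul(4, Pow(-4, 2))))))) = Mul(Pow(-2, 2), Add(18, Mul(4, Add(-8, Mul(4, 16)), Add(1, Add(-8, Mul(4, 16)))))) = Mul(4, Add(18, Mul(4, Add(-8, 64), Add(1, Add(-8, 64))))) = Mul(4, Add(18, Mul(4, 56, Add(1, 56)))) = Mul(4, Add(18, Mul(4, 56, 57))) = Mul(4, Add(18, 12768)) = Mul(4, 12786) = 51144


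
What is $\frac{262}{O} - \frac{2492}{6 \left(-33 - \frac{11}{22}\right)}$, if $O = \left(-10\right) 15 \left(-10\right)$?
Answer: $\frac{631777}{50250} \approx 12.573$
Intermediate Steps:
$O = 1500$ ($O = \left(-150\right) \left(-10\right) = 1500$)
$\frac{262}{O} - \frac{2492}{6 \left(-33 - \frac{11}{22}\right)} = \frac{262}{1500} - \frac{2492}{6 \left(-33 - \frac{11}{22}\right)} = 262 \cdot \frac{1}{1500} - \frac{2492}{6 \left(-33 - \frac{1}{2}\right)} = \frac{131}{750} - \frac{2492}{6 \left(-33 - \frac{1}{2}\right)} = \frac{131}{750} - \frac{2492}{6 \left(- \frac{67}{2}\right)} = \frac{131}{750} - \frac{2492}{-201} = \frac{131}{750} - - \frac{2492}{201} = \frac{131}{750} + \frac{2492}{201} = \frac{631777}{50250}$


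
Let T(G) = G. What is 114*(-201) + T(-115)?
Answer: -23029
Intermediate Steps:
114*(-201) + T(-115) = 114*(-201) - 115 = -22914 - 115 = -23029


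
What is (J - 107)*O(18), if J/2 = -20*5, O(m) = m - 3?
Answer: -4605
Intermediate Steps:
O(m) = -3 + m
J = -200 (J = 2*(-20*5) = 2*(-100) = -200)
(J - 107)*O(18) = (-200 - 107)*(-3 + 18) = -307*15 = -4605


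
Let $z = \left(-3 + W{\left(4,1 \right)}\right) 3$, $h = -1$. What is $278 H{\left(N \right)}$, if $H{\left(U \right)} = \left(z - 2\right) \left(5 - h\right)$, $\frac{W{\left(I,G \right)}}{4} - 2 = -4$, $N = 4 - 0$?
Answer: $-58380$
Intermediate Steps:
$N = 4$ ($N = 4 + 0 = 4$)
$W{\left(I,G \right)} = -8$ ($W{\left(I,G \right)} = 8 + 4 \left(-4\right) = 8 - 16 = -8$)
$z = -33$ ($z = \left(-3 - 8\right) 3 = \left(-11\right) 3 = -33$)
$H{\left(U \right)} = -210$ ($H{\left(U \right)} = \left(-33 - 2\right) \left(5 - -1\right) = - 35 \left(5 + 1\right) = \left(-35\right) 6 = -210$)
$278 H{\left(N \right)} = 278 \left(-210\right) = -58380$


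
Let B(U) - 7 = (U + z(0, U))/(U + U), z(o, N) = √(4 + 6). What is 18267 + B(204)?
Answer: 36549/2 + √10/408 ≈ 18275.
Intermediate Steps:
z(o, N) = √10
B(U) = 7 + (U + √10)/(2*U) (B(U) = 7 + (U + √10)/(U + U) = 7 + (U + √10)/((2*U)) = 7 + (U + √10)*(1/(2*U)) = 7 + (U + √10)/(2*U))
18267 + B(204) = 18267 + (½)*(√10 + 15*204)/204 = 18267 + (½)*(1/204)*(√10 + 3060) = 18267 + (½)*(1/204)*(3060 + √10) = 18267 + (15/2 + √10/408) = 36549/2 + √10/408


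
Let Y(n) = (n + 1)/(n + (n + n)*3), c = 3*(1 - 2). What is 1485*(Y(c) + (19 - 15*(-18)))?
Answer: 3005145/7 ≈ 4.2931e+5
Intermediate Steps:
c = -3 (c = 3*(-1) = -3)
Y(n) = (1 + n)/(7*n) (Y(n) = (1 + n)/(n + (2*n)*3) = (1 + n)/(n + 6*n) = (1 + n)/((7*n)) = (1 + n)*(1/(7*n)) = (1 + n)/(7*n))
1485*(Y(c) + (19 - 15*(-18))) = 1485*((⅐)*(1 - 3)/(-3) + (19 - 15*(-18))) = 1485*((⅐)*(-⅓)*(-2) + (19 + 270)) = 1485*(2/21 + 289) = 1485*(6071/21) = 3005145/7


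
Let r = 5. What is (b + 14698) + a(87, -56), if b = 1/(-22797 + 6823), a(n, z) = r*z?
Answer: 230313131/15974 ≈ 14418.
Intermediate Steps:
a(n, z) = 5*z
b = -1/15974 (b = 1/(-15974) = -1/15974 ≈ -6.2602e-5)
(b + 14698) + a(87, -56) = (-1/15974 + 14698) + 5*(-56) = 234785851/15974 - 280 = 230313131/15974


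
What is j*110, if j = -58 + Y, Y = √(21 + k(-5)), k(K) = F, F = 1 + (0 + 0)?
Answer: -6380 + 110*√22 ≈ -5864.1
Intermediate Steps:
F = 1 (F = 1 + 0 = 1)
k(K) = 1
Y = √22 (Y = √(21 + 1) = √22 ≈ 4.6904)
j = -58 + √22 ≈ -53.310
j*110 = (-58 + √22)*110 = -6380 + 110*√22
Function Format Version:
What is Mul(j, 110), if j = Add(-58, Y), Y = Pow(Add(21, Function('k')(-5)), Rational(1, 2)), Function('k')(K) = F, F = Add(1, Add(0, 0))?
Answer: Add(-6380, Mul(110, Pow(22, Rational(1, 2)))) ≈ -5864.1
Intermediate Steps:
F = 1 (F = Add(1, 0) = 1)
Function('k')(K) = 1
Y = Pow(22, Rational(1, 2)) (Y = Pow(Add(21, 1), Rational(1, 2)) = Pow(22, Rational(1, 2)) ≈ 4.6904)
j = Add(-58, Pow(22, Rational(1, 2))) ≈ -53.310
Mul(j, 110) = Mul(Add(-58, Pow(22, Rational(1, 2))), 110) = Add(-6380, Mul(110, Pow(22, Rational(1, 2))))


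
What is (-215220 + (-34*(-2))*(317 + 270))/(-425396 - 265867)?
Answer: 175304/691263 ≈ 0.25360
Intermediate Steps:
(-215220 + (-34*(-2))*(317 + 270))/(-425396 - 265867) = (-215220 + 68*587)/(-691263) = (-215220 + 39916)*(-1/691263) = -175304*(-1/691263) = 175304/691263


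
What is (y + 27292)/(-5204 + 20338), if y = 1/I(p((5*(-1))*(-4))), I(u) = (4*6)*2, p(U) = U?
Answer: 1310017/726432 ≈ 1.8034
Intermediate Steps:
I(u) = 48 (I(u) = 24*2 = 48)
y = 1/48 ≈ 0.020833
(y + 27292)/(-5204 + 20338) = (1/48 + 27292)/(-5204 + 20338) = (1310017/48)/15134 = (1310017/48)*(1/15134) = 1310017/726432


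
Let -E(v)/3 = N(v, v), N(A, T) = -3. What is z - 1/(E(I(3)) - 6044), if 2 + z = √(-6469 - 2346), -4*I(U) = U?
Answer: -12069/6035 + I*√8815 ≈ -1.9998 + 93.888*I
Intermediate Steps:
I(U) = -U/4
E(v) = 9 (E(v) = -3*(-3) = 9)
z = -2 + I*√8815 (z = -2 + √(-6469 - 2346) = -2 + √(-8815) = -2 + I*√8815 ≈ -2.0 + 93.888*I)
z - 1/(E(I(3)) - 6044) = (-2 + I*√8815) - 1/(9 - 6044) = (-2 + I*√8815) - 1/(-6035) = (-2 + I*√8815) - 1*(-1/6035) = (-2 + I*√8815) + 1/6035 = -12069/6035 + I*√8815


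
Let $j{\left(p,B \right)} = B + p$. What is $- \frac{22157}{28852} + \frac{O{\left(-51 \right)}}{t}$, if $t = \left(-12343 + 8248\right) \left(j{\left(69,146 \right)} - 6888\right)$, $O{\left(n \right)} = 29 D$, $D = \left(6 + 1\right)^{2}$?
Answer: $- \frac{86488534729}{112629696660} \approx -0.7679$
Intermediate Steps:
$D = 49$ ($D = 7^{2} = 49$)
$O{\left(n \right)} = 1421$ ($O{\left(n \right)} = 29 \cdot 49 = 1421$)
$t = 27325935$ ($t = \left(-12343 + 8248\right) \left(\left(146 + 69\right) - 6888\right) = - 4095 \left(215 - 6888\right) = \left(-4095\right) \left(-6673\right) = 27325935$)
$- \frac{22157}{28852} + \frac{O{\left(-51 \right)}}{t} = - \frac{22157}{28852} + \frac{1421}{27325935} = \left(-22157\right) \frac{1}{28852} + 1421 \cdot \frac{1}{27325935} = - \frac{22157}{28852} + \frac{203}{3903705} = - \frac{86488534729}{112629696660}$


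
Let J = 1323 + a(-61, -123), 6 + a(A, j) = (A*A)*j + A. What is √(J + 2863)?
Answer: 6*I*√12599 ≈ 673.47*I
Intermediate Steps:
a(A, j) = -6 + A + j*A² (a(A, j) = -6 + ((A*A)*j + A) = -6 + (A²*j + A) = -6 + (j*A² + A) = -6 + (A + j*A²) = -6 + A + j*A²)
J = -456427 (J = 1323 + (-6 - 61 - 123*(-61)²) = 1323 + (-6 - 61 - 123*3721) = 1323 + (-6 - 61 - 457683) = 1323 - 457750 = -456427)
√(J + 2863) = √(-456427 + 2863) = √(-453564) = 6*I*√12599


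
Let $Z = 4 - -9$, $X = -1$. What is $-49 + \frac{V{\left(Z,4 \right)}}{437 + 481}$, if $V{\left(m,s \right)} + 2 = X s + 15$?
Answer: $- \frac{4997}{102} \approx -48.99$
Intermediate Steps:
$Z = 13$ ($Z = 4 + 9 = 13$)
$V{\left(m,s \right)} = 13 - s$ ($V{\left(m,s \right)} = -2 - \left(-15 + s\right) = 13 - s$)
$-49 + \frac{V{\left(Z,4 \right)}}{437 + 481} = -49 + \frac{13 - 4}{437 + 481} = -49 + \frac{13 - 4}{918} = -49 + 9 \cdot \frac{1}{918} = -49 + \frac{1}{102} = - \frac{4997}{102}$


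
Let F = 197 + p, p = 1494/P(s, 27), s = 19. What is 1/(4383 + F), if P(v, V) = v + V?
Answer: 23/106087 ≈ 0.00021680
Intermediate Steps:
P(v, V) = V + v
p = 747/23 (p = 1494/(27 + 19) = 1494/46 = 1494*(1/46) = 747/23 ≈ 32.478)
F = 5278/23 (F = 197 + 747/23 = 5278/23 ≈ 229.48)
1/(4383 + F) = 1/(4383 + 5278/23) = 1/(106087/23) = 23/106087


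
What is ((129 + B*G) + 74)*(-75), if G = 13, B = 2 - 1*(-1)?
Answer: -18150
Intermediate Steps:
B = 3 (B = 2 + 1 = 3)
((129 + B*G) + 74)*(-75) = ((129 + 3*13) + 74)*(-75) = ((129 + 39) + 74)*(-75) = (168 + 74)*(-75) = 242*(-75) = -18150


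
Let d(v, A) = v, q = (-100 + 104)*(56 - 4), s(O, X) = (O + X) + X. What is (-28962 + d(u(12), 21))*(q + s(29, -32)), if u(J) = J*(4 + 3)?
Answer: -4995894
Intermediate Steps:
s(O, X) = O + 2*X
q = 208 (q = 4*52 = 208)
u(J) = 7*J (u(J) = J*7 = 7*J)
(-28962 + d(u(12), 21))*(q + s(29, -32)) = (-28962 + 7*12)*(208 + (29 + 2*(-32))) = (-28962 + 84)*(208 + (29 - 64)) = -28878*(208 - 35) = -28878*173 = -4995894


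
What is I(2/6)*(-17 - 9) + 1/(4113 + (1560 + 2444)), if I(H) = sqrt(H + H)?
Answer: 1/8117 - 26*sqrt(6)/3 ≈ -21.229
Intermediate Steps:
I(H) = sqrt(2)*sqrt(H) (I(H) = sqrt(2*H) = sqrt(2)*sqrt(H))
I(2/6)*(-17 - 9) + 1/(4113 + (1560 + 2444)) = (sqrt(2)*sqrt(2/6))*(-17 - 9) + 1/(4113 + (1560 + 2444)) = (sqrt(2)*sqrt(2*(1/6)))*(-26) + 1/(4113 + 4004) = (sqrt(2)*sqrt(1/3))*(-26) + 1/8117 = (sqrt(2)*(sqrt(3)/3))*(-26) + 1/8117 = (sqrt(6)/3)*(-26) + 1/8117 = -26*sqrt(6)/3 + 1/8117 = 1/8117 - 26*sqrt(6)/3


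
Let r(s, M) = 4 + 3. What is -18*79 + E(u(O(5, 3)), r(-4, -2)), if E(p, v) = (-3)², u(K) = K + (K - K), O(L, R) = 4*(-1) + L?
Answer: -1413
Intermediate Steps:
O(L, R) = -4 + L
r(s, M) = 7
u(K) = K (u(K) = K + 0 = K)
E(p, v) = 9
-18*79 + E(u(O(5, 3)), r(-4, -2)) = -18*79 + 9 = -1422 + 9 = -1413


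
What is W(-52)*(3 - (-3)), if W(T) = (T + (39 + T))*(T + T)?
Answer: 40560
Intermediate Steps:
W(T) = 2*T*(39 + 2*T) (W(T) = (39 + 2*T)*(2*T) = 2*T*(39 + 2*T))
W(-52)*(3 - (-3)) = (2*(-52)*(39 + 2*(-52)))*(3 - (-3)) = (2*(-52)*(39 - 104))*(3 - 1*(-3)) = (2*(-52)*(-65))*(3 + 3) = 6760*6 = 40560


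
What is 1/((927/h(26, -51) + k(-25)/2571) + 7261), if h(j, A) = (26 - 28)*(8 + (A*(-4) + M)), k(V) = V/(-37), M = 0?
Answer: 40333848/292775898199 ≈ 0.00013776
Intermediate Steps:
k(V) = -V/37 (k(V) = V*(-1/37) = -V/37)
h(j, A) = -16 + 8*A (h(j, A) = (26 - 28)*(8 + (A*(-4) + 0)) = -2*(8 + (-4*A + 0)) = -2*(8 - 4*A) = -16 + 8*A)
1/((927/h(26, -51) + k(-25)/2571) + 7261) = 1/((927/(-16 + 8*(-51)) - 1/37*(-25)/2571) + 7261) = 1/((927/(-16 - 408) + (25/37)*(1/2571)) + 7261) = 1/((927/(-424) + 25/95127) + 7261) = 1/((927*(-1/424) + 25/95127) + 7261) = 1/((-927/424 + 25/95127) + 7261) = 1/(-88172129/40333848 + 7261) = 1/(292775898199/40333848) = 40333848/292775898199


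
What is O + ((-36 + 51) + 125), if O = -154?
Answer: -14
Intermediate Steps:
O + ((-36 + 51) + 125) = -154 + ((-36 + 51) + 125) = -154 + (15 + 125) = -154 + 140 = -14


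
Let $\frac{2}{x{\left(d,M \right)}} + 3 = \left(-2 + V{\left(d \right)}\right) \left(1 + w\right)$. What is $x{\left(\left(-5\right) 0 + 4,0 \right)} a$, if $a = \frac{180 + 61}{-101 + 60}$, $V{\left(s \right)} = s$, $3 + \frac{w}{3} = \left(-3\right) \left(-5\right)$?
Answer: $- \frac{482}{2911} \approx -0.16558$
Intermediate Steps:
$w = 36$ ($w = -9 + 3 \left(\left(-3\right) \left(-5\right)\right) = -9 + 3 \cdot 15 = -9 + 45 = 36$)
$x{\left(d,M \right)} = \frac{2}{-77 + 37 d}$ ($x{\left(d,M \right)} = \frac{2}{-3 + \left(-2 + d\right) \left(1 + 36\right)} = \frac{2}{-3 + \left(-2 + d\right) 37} = \frac{2}{-3 + \left(-74 + 37 d\right)} = \frac{2}{-77 + 37 d}$)
$a = - \frac{241}{41}$ ($a = \frac{241}{-41} = 241 \left(- \frac{1}{41}\right) = - \frac{241}{41} \approx -5.8781$)
$x{\left(\left(-5\right) 0 + 4,0 \right)} a = \frac{2}{-77 + 37 \left(\left(-5\right) 0 + 4\right)} \left(- \frac{241}{41}\right) = \frac{2}{-77 + 37 \left(0 + 4\right)} \left(- \frac{241}{41}\right) = \frac{2}{-77 + 37 \cdot 4} \left(- \frac{241}{41}\right) = \frac{2}{-77 + 148} \left(- \frac{241}{41}\right) = \frac{2}{71} \left(- \frac{241}{41}\right) = - \frac{482}{2911}$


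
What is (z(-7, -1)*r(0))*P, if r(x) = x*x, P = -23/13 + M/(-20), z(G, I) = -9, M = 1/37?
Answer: 0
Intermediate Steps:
M = 1/37 ≈ 0.027027
P = -17033/9620 (P = -23/13 + (1/37)/(-20) = -23*1/13 + (1/37)*(-1/20) = -23/13 - 1/740 = -17033/9620 ≈ -1.7706)
r(x) = x²
(z(-7, -1)*r(0))*P = -9*0²*(-17033/9620) = -9*0*(-17033/9620) = 0*(-17033/9620) = 0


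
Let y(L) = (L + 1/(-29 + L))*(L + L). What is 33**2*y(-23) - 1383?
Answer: 29945301/26 ≈ 1.1517e+6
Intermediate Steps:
y(L) = 2*L*(L + 1/(-29 + L)) (y(L) = (L + 1/(-29 + L))*(2*L) = 2*L*(L + 1/(-29 + L)))
33**2*y(-23) - 1383 = 33**2*(2*(-23)*(1 + (-23)**2 - 29*(-23))/(-29 - 23)) - 1383 = 1089*(2*(-23)*(1 + 529 + 667)/(-52)) - 1383 = 1089*(2*(-23)*(-1/52)*1197) - 1383 = 1089*(27531/26) - 1383 = 29981259/26 - 1383 = 29945301/26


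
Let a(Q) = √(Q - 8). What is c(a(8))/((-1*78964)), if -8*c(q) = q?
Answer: 0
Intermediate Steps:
a(Q) = √(-8 + Q)
c(q) = -q/8
c(a(8))/((-1*78964)) = (-√(-8 + 8)/8)/((-1*78964)) = -√0/8/(-78964) = -⅛*0*(-1/78964) = 0*(-1/78964) = 0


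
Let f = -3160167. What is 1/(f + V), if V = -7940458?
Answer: -1/11100625 ≈ -9.0085e-8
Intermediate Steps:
1/(f + V) = 1/(-3160167 - 7940458) = 1/(-11100625) = -1/11100625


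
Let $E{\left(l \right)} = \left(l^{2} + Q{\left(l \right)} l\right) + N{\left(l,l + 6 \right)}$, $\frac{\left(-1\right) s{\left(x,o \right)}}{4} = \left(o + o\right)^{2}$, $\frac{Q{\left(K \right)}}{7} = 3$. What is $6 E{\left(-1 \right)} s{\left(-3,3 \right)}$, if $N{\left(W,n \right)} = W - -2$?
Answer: $16416$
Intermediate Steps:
$Q{\left(K \right)} = 21$ ($Q{\left(K \right)} = 7 \cdot 3 = 21$)
$N{\left(W,n \right)} = 2 + W$ ($N{\left(W,n \right)} = W + 2 = 2 + W$)
$s{\left(x,o \right)} = - 16 o^{2}$ ($s{\left(x,o \right)} = - 4 \left(o + o\right)^{2} = - 4 \left(2 o\right)^{2} = - 4 \cdot 4 o^{2} = - 16 o^{2}$)
$E{\left(l \right)} = 2 + l^{2} + 22 l$ ($E{\left(l \right)} = \left(l^{2} + 21 l\right) + \left(2 + l\right) = 2 + l^{2} + 22 l$)
$6 E{\left(-1 \right)} s{\left(-3,3 \right)} = 6 \left(2 + \left(-1\right)^{2} + 22 \left(-1\right)\right) \left(- 16 \cdot 3^{2}\right) = 6 \left(2 + 1 - 22\right) \left(\left(-16\right) 9\right) = 6 \left(-19\right) \left(-144\right) = \left(-114\right) \left(-144\right) = 16416$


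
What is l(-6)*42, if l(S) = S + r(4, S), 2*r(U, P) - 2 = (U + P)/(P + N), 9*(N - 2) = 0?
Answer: -399/2 ≈ -199.50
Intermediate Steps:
N = 2 (N = 2 + (1/9)*0 = 2 + 0 = 2)
r(U, P) = 1 + (P + U)/(2*(2 + P)) (r(U, P) = 1 + ((U + P)/(P + 2))/2 = 1 + ((P + U)/(2 + P))/2 = 1 + (P + U)/(2*(2 + P)))
l(S) = S + (8 + 3*S)/(2*(2 + S)) (l(S) = S + (4 + 4 + 3*S)/(2*(2 + S)) = S + (8 + 3*S)/(2*(2 + S)))
l(-6)*42 = ((4 + (-6)**2 + (7/2)*(-6))/(2 - 6))*42 = ((4 + 36 - 21)/(-4))*42 = -1/4*19*42 = -19/4*42 = -399/2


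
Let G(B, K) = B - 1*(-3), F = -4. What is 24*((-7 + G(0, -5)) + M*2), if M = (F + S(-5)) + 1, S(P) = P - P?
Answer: -240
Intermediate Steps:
S(P) = 0
G(B, K) = 3 + B (G(B, K) = B + 3 = 3 + B)
M = -3 (M = (-4 + 0) + 1 = -4 + 1 = -3)
24*((-7 + G(0, -5)) + M*2) = 24*((-7 + (3 + 0)) - 3*2) = 24*((-7 + 3) - 6) = 24*(-4 - 6) = 24*(-10) = -240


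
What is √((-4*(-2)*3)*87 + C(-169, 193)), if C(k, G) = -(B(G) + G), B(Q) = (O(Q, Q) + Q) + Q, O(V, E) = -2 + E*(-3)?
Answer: √2090 ≈ 45.716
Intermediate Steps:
O(V, E) = -2 - 3*E
B(Q) = -2 - Q (B(Q) = ((-2 - 3*Q) + Q) + Q = (-2 - 2*Q) + Q = -2 - Q)
C(k, G) = 2 (C(k, G) = -((-2 - G) + G) = -1*(-2) = 2)
√((-4*(-2)*3)*87 + C(-169, 193)) = √((-4*(-2)*3)*87 + 2) = √((8*3)*87 + 2) = √(24*87 + 2) = √(2088 + 2) = √2090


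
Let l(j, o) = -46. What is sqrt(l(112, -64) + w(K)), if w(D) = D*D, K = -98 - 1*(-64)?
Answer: sqrt(1110) ≈ 33.317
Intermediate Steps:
K = -34 (K = -98 + 64 = -34)
w(D) = D**2
sqrt(l(112, -64) + w(K)) = sqrt(-46 + (-34)**2) = sqrt(-46 + 1156) = sqrt(1110)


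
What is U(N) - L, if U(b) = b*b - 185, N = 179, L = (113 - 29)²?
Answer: 24800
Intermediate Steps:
L = 7056 (L = 84² = 7056)
U(b) = -185 + b² (U(b) = b² - 185 = -185 + b²)
U(N) - L = (-185 + 179²) - 1*7056 = (-185 + 32041) - 7056 = 31856 - 7056 = 24800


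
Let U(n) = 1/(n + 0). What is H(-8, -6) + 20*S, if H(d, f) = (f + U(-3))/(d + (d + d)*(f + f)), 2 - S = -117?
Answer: 1313741/552 ≈ 2380.0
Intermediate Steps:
S = 119 (S = 2 - 1*(-117) = 2 + 117 = 119)
U(n) = 1/n
H(d, f) = (-⅓ + f)/(d + 4*d*f) (H(d, f) = (f + 1/(-3))/(d + (d + d)*(f + f)) = (f - ⅓)/(d + (2*d)*(2*f)) = (-⅓ + f)/(d + 4*d*f))
H(-8, -6) + 20*S = (-⅓ - 6)/((-8)*(1 + 4*(-6))) + 20*119 = -⅛*(-19/3)/(1 - 24) + 2380 = -⅛*(-19/3)/(-23) + 2380 = -⅛*(-1/23)*(-19/3) + 2380 = -19/552 + 2380 = 1313741/552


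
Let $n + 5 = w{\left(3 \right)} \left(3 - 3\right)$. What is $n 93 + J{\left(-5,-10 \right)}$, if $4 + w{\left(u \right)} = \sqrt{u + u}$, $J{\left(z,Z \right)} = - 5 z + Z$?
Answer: $-450$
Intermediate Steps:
$J{\left(z,Z \right)} = Z - 5 z$
$w{\left(u \right)} = -4 + \sqrt{2} \sqrt{u}$ ($w{\left(u \right)} = -4 + \sqrt{u + u} = -4 + \sqrt{2 u} = -4 + \sqrt{2} \sqrt{u}$)
$n = -5$ ($n = -5 + \left(-4 + \sqrt{2} \sqrt{3}\right) \left(3 - 3\right) = -5 + \left(-4 + \sqrt{6}\right) 0 = -5 + 0 = -5$)
$n 93 + J{\left(-5,-10 \right)} = \left(-5\right) 93 - -15 = -465 + \left(-10 + 25\right) = -465 + 15 = -450$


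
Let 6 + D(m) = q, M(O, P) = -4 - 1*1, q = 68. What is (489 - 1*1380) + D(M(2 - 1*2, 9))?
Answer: -829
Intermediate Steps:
M(O, P) = -5 (M(O, P) = -4 - 1 = -5)
D(m) = 62 (D(m) = -6 + 68 = 62)
(489 - 1*1380) + D(M(2 - 1*2, 9)) = (489 - 1*1380) + 62 = (489 - 1380) + 62 = -891 + 62 = -829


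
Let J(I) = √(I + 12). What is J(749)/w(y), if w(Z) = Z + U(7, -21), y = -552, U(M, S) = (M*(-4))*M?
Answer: -√761/748 ≈ -0.036880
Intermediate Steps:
J(I) = √(12 + I)
U(M, S) = -4*M² (U(M, S) = (-4*M)*M = -4*M²)
w(Z) = -196 + Z (w(Z) = Z - 4*7² = Z - 4*49 = Z - 196 = -196 + Z)
J(749)/w(y) = √(12 + 749)/(-196 - 552) = √761/(-748) = √761*(-1/748) = -√761/748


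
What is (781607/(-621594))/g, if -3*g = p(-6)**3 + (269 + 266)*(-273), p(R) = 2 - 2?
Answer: -781607/30262303890 ≈ -2.5828e-5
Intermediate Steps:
p(R) = 0
g = 48685 (g = -(0**3 + (269 + 266)*(-273))/3 = -(0 + 535*(-273))/3 = -(0 - 146055)/3 = -1/3*(-146055) = 48685)
(781607/(-621594))/g = (781607/(-621594))/48685 = (781607*(-1/621594))*(1/48685) = -781607/621594*1/48685 = -781607/30262303890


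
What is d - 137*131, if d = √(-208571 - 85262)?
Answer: -17947 + I*√293833 ≈ -17947.0 + 542.06*I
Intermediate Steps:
d = I*√293833 (d = √(-293833) = I*√293833 ≈ 542.06*I)
d - 137*131 = I*√293833 - 137*131 = I*√293833 - 17947 = -17947 + I*√293833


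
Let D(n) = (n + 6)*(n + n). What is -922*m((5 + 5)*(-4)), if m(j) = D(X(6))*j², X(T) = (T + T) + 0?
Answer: -637286400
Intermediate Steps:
X(T) = 2*T (X(T) = 2*T + 0 = 2*T)
D(n) = 2*n*(6 + n) (D(n) = (6 + n)*(2*n) = 2*n*(6 + n))
m(j) = 432*j² (m(j) = (2*(2*6)*(6 + 2*6))*j² = (2*12*(6 + 12))*j² = (2*12*18)*j² = 432*j²)
-922*m((5 + 5)*(-4)) = -398304*((5 + 5)*(-4))² = -398304*(10*(-4))² = -398304*(-40)² = -398304*1600 = -922*691200 = -637286400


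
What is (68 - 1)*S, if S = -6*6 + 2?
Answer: -2278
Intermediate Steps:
S = -34 (S = -36 + 2 = -34)
(68 - 1)*S = (68 - 1)*(-34) = 67*(-34) = -2278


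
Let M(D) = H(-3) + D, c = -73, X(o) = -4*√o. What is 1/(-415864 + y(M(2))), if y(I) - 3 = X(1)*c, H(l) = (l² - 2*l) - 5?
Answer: -1/415569 ≈ -2.4063e-6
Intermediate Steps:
H(l) = -5 + l² - 2*l
M(D) = 10 + D (M(D) = (-5 + (-3)² - 2*(-3)) + D = (-5 + 9 + 6) + D = 10 + D)
y(I) = 295 (y(I) = 3 - 4*√1*(-73) = 3 - 4*1*(-73) = 3 - 4*(-73) = 3 + 292 = 295)
1/(-415864 + y(M(2))) = 1/(-415864 + 295) = 1/(-415569) = -1/415569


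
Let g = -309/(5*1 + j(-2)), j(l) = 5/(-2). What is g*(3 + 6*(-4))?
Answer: 12978/5 ≈ 2595.6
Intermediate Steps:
j(l) = -5/2 (j(l) = 5*(-1/2) = -5/2)
g = -618/5 (g = -309/(5*1 - 5/2) = -309/(5 - 5/2) = -309/5/2 = -309*2/5 = -618/5 ≈ -123.60)
g*(3 + 6*(-4)) = -618*(3 + 6*(-4))/5 = -618*(3 - 24)/5 = -618/5*(-21) = 12978/5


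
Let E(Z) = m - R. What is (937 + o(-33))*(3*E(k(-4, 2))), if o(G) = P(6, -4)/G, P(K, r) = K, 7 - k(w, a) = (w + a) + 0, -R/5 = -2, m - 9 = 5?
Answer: 123660/11 ≈ 11242.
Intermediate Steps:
m = 14 (m = 9 + 5 = 14)
R = 10 (R = -5*(-2) = 10)
k(w, a) = 7 - a - w (k(w, a) = 7 - ((w + a) + 0) = 7 - ((a + w) + 0) = 7 - (a + w) = 7 + (-a - w) = 7 - a - w)
E(Z) = 4 (E(Z) = 14 - 1*10 = 14 - 10 = 4)
o(G) = 6/G
(937 + o(-33))*(3*E(k(-4, 2))) = (937 + 6/(-33))*(3*4) = (937 + 6*(-1/33))*12 = (937 - 2/11)*12 = (10305/11)*12 = 123660/11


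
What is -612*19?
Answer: -11628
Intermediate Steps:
-612*19 = -34*342 = -11628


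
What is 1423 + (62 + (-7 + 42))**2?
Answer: 10832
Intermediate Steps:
1423 + (62 + (-7 + 42))**2 = 1423 + (62 + 35)**2 = 1423 + 97**2 = 1423 + 9409 = 10832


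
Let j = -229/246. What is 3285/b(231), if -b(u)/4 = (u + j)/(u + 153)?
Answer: -77578560/56597 ≈ -1370.7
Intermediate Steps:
j = -229/246 (j = -229*1/246 = -229/246 ≈ -0.93089)
b(u) = -4*(-229/246 + u)/(153 + u) (b(u) = -4*(u - 229/246)/(u + 153) = -4*(-229/246 + u)/(153 + u))
3285/b(231) = 3285/((2*(229 - 246*231)/(123*(153 + 231)))) = 3285/(((2/123)*(229 - 56826)/384)) = 3285/(((2/123)*(1/384)*(-56597))) = 3285/(-56597/23616) = 3285*(-23616/56597) = -77578560/56597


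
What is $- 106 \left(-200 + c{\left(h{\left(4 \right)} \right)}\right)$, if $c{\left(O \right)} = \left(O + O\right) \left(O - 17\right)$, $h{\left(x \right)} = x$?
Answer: $32224$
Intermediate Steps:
$c{\left(O \right)} = 2 O \left(-17 + O\right)$
$- 106 \left(-200 + c{\left(h{\left(4 \right)} \right)}\right) = - 106 \left(-200 + 2 \cdot 4 \left(-17 + 4\right)\right) = - 106 \left(-200 + 2 \cdot 4 \left(-13\right)\right) = - 106 \left(-200 - 104\right) = \left(-106\right) \left(-304\right) = 32224$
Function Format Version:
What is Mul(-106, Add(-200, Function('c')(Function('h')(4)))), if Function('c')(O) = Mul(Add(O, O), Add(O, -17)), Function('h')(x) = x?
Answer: 32224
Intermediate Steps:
Function('c')(O) = Mul(2, O, Add(-17, O)) (Function('c')(O) = Mul(Mul(2, O), Add(-17, O)) = Mul(2, O, Add(-17, O)))
Mul(-106, Add(-200, Function('c')(Function('h')(4)))) = Mul(-106, Add(-200, Mul(2, 4, Add(-17, 4)))) = Mul(-106, Add(-200, Mul(2, 4, -13))) = Mul(-106, Add(-200, -104)) = Mul(-106, -304) = 32224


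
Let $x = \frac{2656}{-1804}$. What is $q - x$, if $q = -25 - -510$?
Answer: $\frac{219399}{451} \approx 486.47$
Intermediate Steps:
$q = 485$ ($q = -25 + 510 = 485$)
$x = - \frac{664}{451}$ ($x = 2656 \left(- \frac{1}{1804}\right) = - \frac{664}{451} \approx -1.4723$)
$q - x = 485 - - \frac{664}{451} = 485 + \frac{664}{451} = \frac{219399}{451}$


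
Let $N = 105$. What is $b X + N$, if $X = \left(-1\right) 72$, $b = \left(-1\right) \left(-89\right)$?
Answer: $-6303$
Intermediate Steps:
$b = 89$
$X = -72$
$b X + N = 89 \left(-72\right) + 105 = -6408 + 105 = -6303$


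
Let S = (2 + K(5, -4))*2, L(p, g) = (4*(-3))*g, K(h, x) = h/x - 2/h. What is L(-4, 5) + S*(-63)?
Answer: -1041/10 ≈ -104.10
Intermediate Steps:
K(h, x) = -2/h + h/x
L(p, g) = -12*g
S = 7/10 (S = (2 + (-2/5 + 5/(-4)))*2 = (2 + (-2*⅕ + 5*(-¼)))*2 = (2 + (-⅖ - 5/4))*2 = (2 - 33/20)*2 = (7/20)*2 = 7/10 ≈ 0.70000)
L(-4, 5) + S*(-63) = -12*5 + (7/10)*(-63) = -60 - 441/10 = -1041/10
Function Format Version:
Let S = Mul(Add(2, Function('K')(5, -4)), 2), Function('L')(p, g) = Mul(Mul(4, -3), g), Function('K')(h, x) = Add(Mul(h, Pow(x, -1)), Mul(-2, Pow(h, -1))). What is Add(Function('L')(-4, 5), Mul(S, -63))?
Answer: Rational(-1041, 10) ≈ -104.10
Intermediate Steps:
Function('K')(h, x) = Add(Mul(-2, Pow(h, -1)), Mul(h, Pow(x, -1)))
Function('L')(p, g) = Mul(-12, g)
S = Rational(7, 10) (S = Mul(Add(2, Add(Mul(-2, Pow(5, -1)), Mul(5, Pow(-4, -1)))), 2) = Mul(Add(2, Add(Mul(-2, Rational(1, 5)), Mul(5, Rational(-1, 4)))), 2) = Mul(Add(2, Add(Rational(-2, 5), Rational(-5, 4))), 2) = Mul(Add(2, Rational(-33, 20)), 2) = Mul(Rational(7, 20), 2) = Rational(7, 10) ≈ 0.70000)
Add(Function('L')(-4, 5), Mul(S, -63)) = Add(Mul(-12, 5), Mul(Rational(7, 10), -63)) = Add(-60, Rational(-441, 10)) = Rational(-1041, 10)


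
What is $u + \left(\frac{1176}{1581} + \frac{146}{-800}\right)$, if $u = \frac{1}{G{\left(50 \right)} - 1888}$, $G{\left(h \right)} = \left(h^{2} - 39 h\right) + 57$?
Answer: $\frac{151368649}{270034800} \approx 0.56055$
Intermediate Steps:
$G{\left(h \right)} = 57 + h^{2} - 39 h$
$u = - \frac{1}{1281}$ ($u = \frac{1}{\left(57 + 50^{2} - 1950\right) - 1888} = \frac{1}{\left(57 + 2500 - 1950\right) - 1888} = \frac{1}{607 - 1888} = \frac{1}{-1281} = - \frac{1}{1281} \approx -0.00078064$)
$u + \left(\frac{1176}{1581} + \frac{146}{-800}\right) = - \frac{1}{1281} + \left(\frac{1176}{1581} + \frac{146}{-800}\right) = - \frac{1}{1281} + \left(1176 \cdot \frac{1}{1581} + 146 \left(- \frac{1}{800}\right)\right) = - \frac{1}{1281} + \left(\frac{392}{527} - \frac{73}{400}\right) = - \frac{1}{1281} + \frac{118329}{210800} = \frac{151368649}{270034800}$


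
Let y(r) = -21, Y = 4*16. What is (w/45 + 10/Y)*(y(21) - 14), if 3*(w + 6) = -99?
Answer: 2387/96 ≈ 24.865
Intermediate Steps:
Y = 64
w = -39 (w = -6 + (⅓)*(-99) = -6 - 33 = -39)
(w/45 + 10/Y)*(y(21) - 14) = (-39/45 + 10/64)*(-21 - 14) = (-39*1/45 + 10*(1/64))*(-35) = (-13/15 + 5/32)*(-35) = -341/480*(-35) = 2387/96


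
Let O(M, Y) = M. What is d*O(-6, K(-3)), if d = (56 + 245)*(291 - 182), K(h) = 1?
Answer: -196854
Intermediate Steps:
d = 32809 (d = 301*109 = 32809)
d*O(-6, K(-3)) = 32809*(-6) = -196854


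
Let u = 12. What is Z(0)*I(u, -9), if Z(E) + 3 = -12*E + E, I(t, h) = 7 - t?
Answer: 15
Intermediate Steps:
Z(E) = -3 - 11*E (Z(E) = -3 + (-12*E + E) = -3 - 11*E)
Z(0)*I(u, -9) = (-3 - 11*0)*(7 - 1*12) = (-3 + 0)*(7 - 12) = -3*(-5) = 15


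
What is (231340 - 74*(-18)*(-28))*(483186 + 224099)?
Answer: 137244410540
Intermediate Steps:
(231340 - 74*(-18)*(-28))*(483186 + 224099) = (231340 + 1332*(-28))*707285 = (231340 - 37296)*707285 = 194044*707285 = 137244410540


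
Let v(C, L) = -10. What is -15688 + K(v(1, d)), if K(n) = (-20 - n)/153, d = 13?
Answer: -2400274/153 ≈ -15688.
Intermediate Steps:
K(n) = -20/153 - n/153 (K(n) = (-20 - n)*(1/153) = -20/153 - n/153)
-15688 + K(v(1, d)) = -15688 + (-20/153 - 1/153*(-10)) = -15688 + (-20/153 + 10/153) = -15688 - 10/153 = -2400274/153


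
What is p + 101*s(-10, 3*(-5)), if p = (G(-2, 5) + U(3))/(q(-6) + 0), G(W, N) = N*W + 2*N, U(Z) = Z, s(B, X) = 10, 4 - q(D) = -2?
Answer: 2021/2 ≈ 1010.5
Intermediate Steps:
q(D) = 6 (q(D) = 4 - 1*(-2) = 4 + 2 = 6)
G(W, N) = 2*N + N*W
p = ½ (p = (5*(2 - 2) + 3)/(6 + 0) = (5*0 + 3)/6 = (0 + 3)*(⅙) = 3*(⅙) = ½ ≈ 0.50000)
p + 101*s(-10, 3*(-5)) = ½ + 101*10 = ½ + 1010 = 2021/2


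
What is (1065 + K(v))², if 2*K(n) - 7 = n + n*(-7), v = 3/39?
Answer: 771450625/676 ≈ 1.1412e+6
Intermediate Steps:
v = 1/13 (v = 3*(1/39) = 1/13 ≈ 0.076923)
K(n) = 7/2 - 3*n (K(n) = 7/2 + (n + n*(-7))/2 = 7/2 + (n - 7*n)/2 = 7/2 + (-6*n)/2 = 7/2 - 3*n)
(1065 + K(v))² = (1065 + (7/2 - 3*1/13))² = (1065 + (7/2 - 3/13))² = (1065 + 85/26)² = (27775/26)² = 771450625/676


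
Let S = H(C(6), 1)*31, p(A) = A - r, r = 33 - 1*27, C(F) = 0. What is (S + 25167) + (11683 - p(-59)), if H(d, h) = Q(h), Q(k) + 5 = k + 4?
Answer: 36915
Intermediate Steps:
r = 6 (r = 33 - 27 = 6)
Q(k) = -1 + k (Q(k) = -5 + (k + 4) = -5 + (4 + k) = -1 + k)
p(A) = -6 + A (p(A) = A - 1*6 = A - 6 = -6 + A)
H(d, h) = -1 + h
S = 0 (S = (-1 + 1)*31 = 0*31 = 0)
(S + 25167) + (11683 - p(-59)) = (0 + 25167) + (11683 - (-6 - 59)) = 25167 + (11683 - 1*(-65)) = 25167 + (11683 + 65) = 25167 + 11748 = 36915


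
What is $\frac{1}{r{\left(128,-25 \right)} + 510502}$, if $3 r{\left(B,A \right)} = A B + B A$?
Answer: $\frac{3}{1525106} \approx 1.9671 \cdot 10^{-6}$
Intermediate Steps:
$r{\left(B,A \right)} = \frac{2 A B}{3}$ ($r{\left(B,A \right)} = \frac{A B + B A}{3} = \frac{A B + A B}{3} = \frac{2 A B}{3}$)
$\frac{1}{r{\left(128,-25 \right)} + 510502} = \frac{1}{\frac{2}{3} \left(-25\right) 128 + 510502} = \frac{1}{- \frac{6400}{3} + 510502} = \frac{1}{\frac{1525106}{3}} = \frac{3}{1525106}$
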